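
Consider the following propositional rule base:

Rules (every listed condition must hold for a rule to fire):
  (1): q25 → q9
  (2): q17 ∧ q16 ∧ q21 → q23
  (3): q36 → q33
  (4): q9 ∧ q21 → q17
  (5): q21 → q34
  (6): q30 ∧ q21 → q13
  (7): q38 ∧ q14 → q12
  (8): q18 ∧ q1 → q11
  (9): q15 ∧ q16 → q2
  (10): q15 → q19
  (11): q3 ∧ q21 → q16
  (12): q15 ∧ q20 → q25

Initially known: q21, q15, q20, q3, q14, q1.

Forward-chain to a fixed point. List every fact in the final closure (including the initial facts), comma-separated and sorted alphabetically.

q1, q14, q15, q16, q17, q19, q2, q20, q21, q23, q25, q3, q34, q9

Round 1 — (5), (10), (11), (12), derive q34, q19, q16, q25.
Round 2 — (1), (9), derive q9, q2.
Round 3 — (4), derive q17.
Round 4 — (2), derive q23.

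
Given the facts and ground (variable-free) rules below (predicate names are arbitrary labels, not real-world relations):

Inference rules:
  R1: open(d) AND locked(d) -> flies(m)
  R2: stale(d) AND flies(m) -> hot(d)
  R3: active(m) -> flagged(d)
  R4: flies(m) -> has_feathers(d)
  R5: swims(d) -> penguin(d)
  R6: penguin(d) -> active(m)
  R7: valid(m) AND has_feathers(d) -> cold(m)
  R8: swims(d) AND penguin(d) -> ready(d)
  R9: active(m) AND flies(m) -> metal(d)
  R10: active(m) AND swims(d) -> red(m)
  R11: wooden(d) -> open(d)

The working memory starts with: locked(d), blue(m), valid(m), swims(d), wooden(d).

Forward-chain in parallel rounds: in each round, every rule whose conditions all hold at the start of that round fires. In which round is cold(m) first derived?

[1] R5 [swims(d) -> penguin(d)]; R11 [wooden(d) -> open(d)]. ⇒ new: penguin(d), open(d).
[2] R1 [open(d) AND locked(d) -> flies(m)]; R6 [penguin(d) -> active(m)]; R8 [swims(d) AND penguin(d) -> ready(d)]. ⇒ new: flies(m), active(m), ready(d).
[3] R3 [active(m) -> flagged(d)]; R4 [flies(m) -> has_feathers(d)]; R9 [active(m) AND flies(m) -> metal(d)]; R10 [active(m) AND swims(d) -> red(m)]. ⇒ new: flagged(d), has_feathers(d), metal(d), red(m).
[4] R7 [valid(m) AND has_feathers(d) -> cold(m)]. ⇒ new: cold(m).
cold(m) first appears in round 4.

4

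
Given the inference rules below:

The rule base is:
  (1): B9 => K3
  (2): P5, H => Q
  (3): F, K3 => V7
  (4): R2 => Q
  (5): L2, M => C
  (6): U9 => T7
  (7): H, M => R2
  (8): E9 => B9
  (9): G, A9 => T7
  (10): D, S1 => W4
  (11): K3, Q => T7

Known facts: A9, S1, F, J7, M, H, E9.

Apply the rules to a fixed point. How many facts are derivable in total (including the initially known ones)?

13

Round 1 fires (7), (8), giving R2, B9.
Round 2 fires (1), (4), giving K3, Q.
Round 3 fires (3), (11), giving V7, T7.
Closure: {A9, B9, E9, F, H, J7, K3, M, Q, R2, S1, T7, V7} — 13 facts.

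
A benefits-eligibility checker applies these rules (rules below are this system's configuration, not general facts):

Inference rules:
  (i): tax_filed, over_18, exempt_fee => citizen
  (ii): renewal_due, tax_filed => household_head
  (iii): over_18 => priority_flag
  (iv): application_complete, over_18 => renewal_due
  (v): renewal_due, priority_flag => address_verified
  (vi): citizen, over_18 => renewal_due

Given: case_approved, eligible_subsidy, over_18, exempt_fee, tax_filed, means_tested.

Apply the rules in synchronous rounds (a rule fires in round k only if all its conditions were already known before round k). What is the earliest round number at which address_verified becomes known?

Round 1 — (i), (iii), derive citizen, priority_flag.
Round 2 — (vi), derive renewal_due.
Round 3 — (ii), (v), derive household_head, address_verified.
address_verified first appears in round 3.

3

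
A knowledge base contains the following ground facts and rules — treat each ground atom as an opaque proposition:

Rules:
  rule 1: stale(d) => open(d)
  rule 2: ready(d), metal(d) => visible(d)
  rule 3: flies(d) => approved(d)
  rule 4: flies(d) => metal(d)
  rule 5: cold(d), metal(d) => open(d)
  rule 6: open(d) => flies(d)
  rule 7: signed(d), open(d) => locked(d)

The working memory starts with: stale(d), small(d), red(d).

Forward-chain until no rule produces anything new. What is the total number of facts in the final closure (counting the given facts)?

7

[1] rule 1 [stale(d) => open(d)]. ⇒ new: open(d).
[2] rule 6 [open(d) => flies(d)]. ⇒ new: flies(d).
[3] rule 3 [flies(d) => approved(d)]; rule 4 [flies(d) => metal(d)]. ⇒ new: approved(d), metal(d).
Closure: {approved(d), flies(d), metal(d), open(d), red(d), small(d), stale(d)} — 7 facts.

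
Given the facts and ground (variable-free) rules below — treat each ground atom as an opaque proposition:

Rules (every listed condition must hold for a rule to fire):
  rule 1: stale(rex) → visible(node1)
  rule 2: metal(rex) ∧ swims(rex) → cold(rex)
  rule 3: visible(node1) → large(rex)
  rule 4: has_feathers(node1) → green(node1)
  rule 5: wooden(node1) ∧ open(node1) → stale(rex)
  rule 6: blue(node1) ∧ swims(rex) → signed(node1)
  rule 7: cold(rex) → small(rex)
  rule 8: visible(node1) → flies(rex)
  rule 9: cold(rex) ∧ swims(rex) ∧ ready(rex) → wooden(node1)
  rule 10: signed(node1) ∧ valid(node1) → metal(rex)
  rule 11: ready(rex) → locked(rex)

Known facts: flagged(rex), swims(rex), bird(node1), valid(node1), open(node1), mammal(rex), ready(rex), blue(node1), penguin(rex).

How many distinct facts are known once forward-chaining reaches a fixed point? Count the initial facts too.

Round 1 fires rule 6, rule 11, giving signed(node1), locked(rex).
Round 2 fires rule 10, giving metal(rex).
Round 3 fires rule 2, giving cold(rex).
Round 4 fires rule 7, rule 9, giving small(rex), wooden(node1).
Round 5 fires rule 5, giving stale(rex).
Round 6 fires rule 1, giving visible(node1).
Round 7 fires rule 3, rule 8, giving large(rex), flies(rex).
Closure: {bird(node1), blue(node1), cold(rex), flagged(rex), flies(rex), large(rex), locked(rex), mammal(rex), metal(rex), open(node1), penguin(rex), ready(rex), signed(node1), small(rex), stale(rex), swims(rex), valid(node1), visible(node1), wooden(node1)} — 19 facts.

19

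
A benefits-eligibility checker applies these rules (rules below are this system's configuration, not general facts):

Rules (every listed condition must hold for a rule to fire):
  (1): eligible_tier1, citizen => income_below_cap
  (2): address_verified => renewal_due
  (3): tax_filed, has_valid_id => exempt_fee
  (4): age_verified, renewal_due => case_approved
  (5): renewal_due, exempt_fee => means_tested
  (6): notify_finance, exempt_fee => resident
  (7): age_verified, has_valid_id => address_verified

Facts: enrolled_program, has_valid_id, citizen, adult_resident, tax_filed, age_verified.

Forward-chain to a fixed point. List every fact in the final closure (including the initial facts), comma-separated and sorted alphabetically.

Round 1 — (3), (7), derive exempt_fee, address_verified.
Round 2 — (2), derive renewal_due.
Round 3 — (4), (5), derive case_approved, means_tested.

address_verified, adult_resident, age_verified, case_approved, citizen, enrolled_program, exempt_fee, has_valid_id, means_tested, renewal_due, tax_filed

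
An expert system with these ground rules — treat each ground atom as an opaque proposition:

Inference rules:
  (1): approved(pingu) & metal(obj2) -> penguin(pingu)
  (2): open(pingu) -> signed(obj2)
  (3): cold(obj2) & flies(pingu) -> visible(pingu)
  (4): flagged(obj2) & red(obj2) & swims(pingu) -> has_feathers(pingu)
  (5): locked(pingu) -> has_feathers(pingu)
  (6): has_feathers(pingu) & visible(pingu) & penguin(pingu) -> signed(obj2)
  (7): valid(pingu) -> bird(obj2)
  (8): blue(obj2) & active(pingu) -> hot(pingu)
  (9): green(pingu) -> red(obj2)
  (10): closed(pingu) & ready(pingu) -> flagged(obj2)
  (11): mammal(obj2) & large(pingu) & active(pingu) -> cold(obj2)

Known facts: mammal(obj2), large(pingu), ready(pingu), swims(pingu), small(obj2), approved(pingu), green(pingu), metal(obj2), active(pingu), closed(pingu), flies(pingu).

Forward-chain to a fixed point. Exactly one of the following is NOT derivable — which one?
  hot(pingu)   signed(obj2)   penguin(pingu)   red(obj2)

hot(pingu)

[1] (1) [approved(pingu) & metal(obj2) -> penguin(pingu)]; (9) [green(pingu) -> red(obj2)]; (10) [closed(pingu) & ready(pingu) -> flagged(obj2)]; (11) [mammal(obj2) & large(pingu) & active(pingu) -> cold(obj2)]. ⇒ new: penguin(pingu), red(obj2), flagged(obj2), cold(obj2).
[2] (3) [cold(obj2) & flies(pingu) -> visible(pingu)]; (4) [flagged(obj2) & red(obj2) & swims(pingu) -> has_feathers(pingu)]. ⇒ new: visible(pingu), has_feathers(pingu).
[3] (6) [has_feathers(pingu) & visible(pingu) & penguin(pingu) -> signed(obj2)]. ⇒ new: signed(obj2).
Derived: signed(obj2) (round 3), penguin(pingu) (round 1), red(obj2) (round 1). hot(pingu) never appears in any round.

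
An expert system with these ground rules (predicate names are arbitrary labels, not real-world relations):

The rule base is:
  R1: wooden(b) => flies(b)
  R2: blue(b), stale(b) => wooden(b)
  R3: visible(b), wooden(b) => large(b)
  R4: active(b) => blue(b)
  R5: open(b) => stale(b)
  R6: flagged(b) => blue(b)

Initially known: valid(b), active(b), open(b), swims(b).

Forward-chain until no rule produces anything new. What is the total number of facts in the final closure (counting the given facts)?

8

Round 1: R4 [active(b) => blue(b)]; R5 [open(b) => stale(b)]. Adds blue(b), stale(b).
Round 2: R2 [blue(b), stale(b) => wooden(b)]. Adds wooden(b).
Round 3: R1 [wooden(b) => flies(b)]. Adds flies(b).
Closure: {active(b), blue(b), flies(b), open(b), stale(b), swims(b), valid(b), wooden(b)} — 8 facts.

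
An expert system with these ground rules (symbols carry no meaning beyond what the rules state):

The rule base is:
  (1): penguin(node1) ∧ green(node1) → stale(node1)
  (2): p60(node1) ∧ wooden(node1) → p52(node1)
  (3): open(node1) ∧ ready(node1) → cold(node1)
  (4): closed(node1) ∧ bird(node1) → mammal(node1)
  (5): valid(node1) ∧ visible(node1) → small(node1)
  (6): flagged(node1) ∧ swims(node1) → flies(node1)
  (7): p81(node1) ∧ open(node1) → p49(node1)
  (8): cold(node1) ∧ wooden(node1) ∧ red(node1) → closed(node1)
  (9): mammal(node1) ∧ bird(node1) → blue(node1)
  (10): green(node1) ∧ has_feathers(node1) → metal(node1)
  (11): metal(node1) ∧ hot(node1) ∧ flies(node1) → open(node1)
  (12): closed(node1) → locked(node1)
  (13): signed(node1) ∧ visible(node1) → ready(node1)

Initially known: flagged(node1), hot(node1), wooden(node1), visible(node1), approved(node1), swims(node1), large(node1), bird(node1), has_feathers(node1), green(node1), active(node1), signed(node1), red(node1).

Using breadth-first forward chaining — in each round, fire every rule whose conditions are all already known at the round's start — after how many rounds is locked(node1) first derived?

[1] (6) [flagged(node1) ∧ swims(node1) → flies(node1)]; (10) [green(node1) ∧ has_feathers(node1) → metal(node1)]; (13) [signed(node1) ∧ visible(node1) → ready(node1)]. ⇒ new: flies(node1), metal(node1), ready(node1).
[2] (11) [metal(node1) ∧ hot(node1) ∧ flies(node1) → open(node1)]. ⇒ new: open(node1).
[3] (3) [open(node1) ∧ ready(node1) → cold(node1)]. ⇒ new: cold(node1).
[4] (8) [cold(node1) ∧ wooden(node1) ∧ red(node1) → closed(node1)]. ⇒ new: closed(node1).
[5] (4) [closed(node1) ∧ bird(node1) → mammal(node1)]; (12) [closed(node1) → locked(node1)]. ⇒ new: mammal(node1), locked(node1).
locked(node1) first appears in round 5.

5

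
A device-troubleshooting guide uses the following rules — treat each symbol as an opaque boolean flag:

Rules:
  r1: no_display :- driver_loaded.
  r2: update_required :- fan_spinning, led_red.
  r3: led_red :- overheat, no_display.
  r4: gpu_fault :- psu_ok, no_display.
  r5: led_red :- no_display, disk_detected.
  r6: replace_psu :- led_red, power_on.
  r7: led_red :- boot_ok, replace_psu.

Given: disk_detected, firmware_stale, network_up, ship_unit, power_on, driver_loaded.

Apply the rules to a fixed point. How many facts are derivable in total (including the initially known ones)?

Round 1: r1 [no_display :- driver_loaded.]. New: no_display.
Round 2: r5 [led_red :- no_display, disk_detected.]. New: led_red.
Round 3: r6 [replace_psu :- led_red, power_on.]. New: replace_psu.
Closure: {disk_detected, driver_loaded, firmware_stale, led_red, network_up, no_display, power_on, replace_psu, ship_unit} — 9 facts.

9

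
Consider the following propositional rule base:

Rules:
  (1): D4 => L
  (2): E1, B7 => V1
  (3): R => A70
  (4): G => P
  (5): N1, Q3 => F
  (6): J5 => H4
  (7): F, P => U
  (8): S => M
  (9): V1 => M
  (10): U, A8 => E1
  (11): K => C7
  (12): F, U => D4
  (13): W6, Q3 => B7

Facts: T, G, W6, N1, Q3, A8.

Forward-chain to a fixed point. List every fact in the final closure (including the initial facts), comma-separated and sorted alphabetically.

Round 1: (4) [G => P]; (5) [N1, Q3 => F]; (13) [W6, Q3 => B7]. Adds P, F, B7.
Round 2: (7) [F, P => U]. Adds U.
Round 3: (10) [U, A8 => E1]; (12) [F, U => D4]. Adds E1, D4.
Round 4: (1) [D4 => L]; (2) [E1, B7 => V1]. Adds L, V1.
Round 5: (9) [V1 => M]. Adds M.

A8, B7, D4, E1, F, G, L, M, N1, P, Q3, T, U, V1, W6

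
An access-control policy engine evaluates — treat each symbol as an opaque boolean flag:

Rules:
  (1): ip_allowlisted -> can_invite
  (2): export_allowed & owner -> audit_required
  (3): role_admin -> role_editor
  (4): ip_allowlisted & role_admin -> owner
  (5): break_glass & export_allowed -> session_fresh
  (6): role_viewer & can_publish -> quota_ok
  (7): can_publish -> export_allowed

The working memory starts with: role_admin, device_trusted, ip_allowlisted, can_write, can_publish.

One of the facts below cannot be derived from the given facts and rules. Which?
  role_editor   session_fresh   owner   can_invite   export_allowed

session_fresh

Round 1: (1) [ip_allowlisted -> can_invite]; (3) [role_admin -> role_editor]; (4) [ip_allowlisted & role_admin -> owner]; (7) [can_publish -> export_allowed]. New: can_invite, role_editor, owner, export_allowed.
Round 2: (2) [export_allowed & owner -> audit_required]. New: audit_required.
Derived: role_editor (round 1), export_allowed (round 1), owner (round 1), can_invite (round 1). session_fresh never appears in any round.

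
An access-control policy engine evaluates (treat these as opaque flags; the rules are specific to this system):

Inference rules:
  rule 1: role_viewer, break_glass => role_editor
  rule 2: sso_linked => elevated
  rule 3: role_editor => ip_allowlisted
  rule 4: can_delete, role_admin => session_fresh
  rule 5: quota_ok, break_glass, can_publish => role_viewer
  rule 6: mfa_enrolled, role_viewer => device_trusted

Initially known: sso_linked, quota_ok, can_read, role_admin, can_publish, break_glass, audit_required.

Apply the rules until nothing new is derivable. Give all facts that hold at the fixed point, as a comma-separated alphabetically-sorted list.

Round 1: rule 2 [sso_linked => elevated]; rule 5 [quota_ok, break_glass, can_publish => role_viewer]. New: elevated, role_viewer.
Round 2: rule 1 [role_viewer, break_glass => role_editor]. New: role_editor.
Round 3: rule 3 [role_editor => ip_allowlisted]. New: ip_allowlisted.

audit_required, break_glass, can_publish, can_read, elevated, ip_allowlisted, quota_ok, role_admin, role_editor, role_viewer, sso_linked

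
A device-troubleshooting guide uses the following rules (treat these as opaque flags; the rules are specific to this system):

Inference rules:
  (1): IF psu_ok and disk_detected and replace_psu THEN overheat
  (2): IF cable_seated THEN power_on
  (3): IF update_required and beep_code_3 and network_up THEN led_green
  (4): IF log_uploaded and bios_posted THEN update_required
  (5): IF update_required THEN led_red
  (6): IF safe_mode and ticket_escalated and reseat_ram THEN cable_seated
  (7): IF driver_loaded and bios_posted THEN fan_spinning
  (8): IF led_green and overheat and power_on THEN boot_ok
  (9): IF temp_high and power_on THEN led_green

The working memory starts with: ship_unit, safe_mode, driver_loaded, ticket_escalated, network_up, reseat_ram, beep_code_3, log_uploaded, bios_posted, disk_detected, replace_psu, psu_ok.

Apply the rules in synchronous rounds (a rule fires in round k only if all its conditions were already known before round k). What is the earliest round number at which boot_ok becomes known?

Round 1 — (1), (4), (6), (7), derive overheat, update_required, cable_seated, fan_spinning.
Round 2 — (2), (3), (5), derive power_on, led_green, led_red.
Round 3 — (8), derive boot_ok.
boot_ok first appears in round 3.

3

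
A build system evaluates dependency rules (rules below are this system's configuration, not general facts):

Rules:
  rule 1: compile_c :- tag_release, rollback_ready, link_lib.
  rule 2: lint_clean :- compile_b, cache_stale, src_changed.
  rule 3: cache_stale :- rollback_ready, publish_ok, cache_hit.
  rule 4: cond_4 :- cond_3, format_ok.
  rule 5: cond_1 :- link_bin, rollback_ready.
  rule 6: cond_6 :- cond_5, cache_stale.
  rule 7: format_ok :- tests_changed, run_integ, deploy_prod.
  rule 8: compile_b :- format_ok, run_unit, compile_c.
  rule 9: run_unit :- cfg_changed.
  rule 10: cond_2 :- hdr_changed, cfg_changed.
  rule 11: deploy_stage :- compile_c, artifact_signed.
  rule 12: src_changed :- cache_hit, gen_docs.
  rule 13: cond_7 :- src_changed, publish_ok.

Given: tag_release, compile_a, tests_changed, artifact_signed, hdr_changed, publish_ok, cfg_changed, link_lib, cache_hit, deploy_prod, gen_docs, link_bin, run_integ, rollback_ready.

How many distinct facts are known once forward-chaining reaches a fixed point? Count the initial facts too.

25

[1] rule 1 [compile_c :- tag_release, rollback_ready, link_lib.]; rule 3 [cache_stale :- rollback_ready, publish_ok, cache_hit.]; rule 5 [cond_1 :- link_bin, rollback_ready.]; rule 7 [format_ok :- tests_changed, run_integ, deploy_prod.]; rule 9 [run_unit :- cfg_changed.]; rule 10 [cond_2 :- hdr_changed, cfg_changed.]; rule 12 [src_changed :- cache_hit, gen_docs.]. ⇒ new: compile_c, cache_stale, cond_1, format_ok, run_unit, cond_2, src_changed.
[2] rule 8 [compile_b :- format_ok, run_unit, compile_c.]; rule 11 [deploy_stage :- compile_c, artifact_signed.]; rule 13 [cond_7 :- src_changed, publish_ok.]. ⇒ new: compile_b, deploy_stage, cond_7.
[3] rule 2 [lint_clean :- compile_b, cache_stale, src_changed.]. ⇒ new: lint_clean.
Closure: {artifact_signed, cache_hit, cache_stale, cfg_changed, compile_a, compile_b, compile_c, cond_1, cond_2, cond_7, deploy_prod, deploy_stage, format_ok, gen_docs, hdr_changed, link_bin, link_lib, lint_clean, publish_ok, rollback_ready, run_integ, run_unit, src_changed, tag_release, tests_changed} — 25 facts.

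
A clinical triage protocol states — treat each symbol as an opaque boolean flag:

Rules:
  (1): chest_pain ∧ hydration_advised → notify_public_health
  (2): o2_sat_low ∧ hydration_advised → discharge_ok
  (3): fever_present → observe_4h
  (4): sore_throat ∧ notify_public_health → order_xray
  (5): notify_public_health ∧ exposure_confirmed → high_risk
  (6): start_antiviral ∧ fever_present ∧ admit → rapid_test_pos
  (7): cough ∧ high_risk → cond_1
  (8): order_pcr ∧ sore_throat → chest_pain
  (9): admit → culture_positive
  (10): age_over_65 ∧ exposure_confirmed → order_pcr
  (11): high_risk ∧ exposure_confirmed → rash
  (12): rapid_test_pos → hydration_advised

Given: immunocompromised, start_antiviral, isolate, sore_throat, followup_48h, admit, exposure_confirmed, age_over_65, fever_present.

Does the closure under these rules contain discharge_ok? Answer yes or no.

Round 1 — (3), (6), (9), (10), derive observe_4h, rapid_test_pos, culture_positive, order_pcr.
Round 2 — (8), (12), derive chest_pain, hydration_advised.
Round 3 — (1), derive notify_public_health.
Round 4 — (4), (5), derive order_xray, high_risk.
Round 5 — (11), derive rash.
Fixed point reached. discharge_ok is concluded only by (2); (2) needs o2_sat_low (never derived).

no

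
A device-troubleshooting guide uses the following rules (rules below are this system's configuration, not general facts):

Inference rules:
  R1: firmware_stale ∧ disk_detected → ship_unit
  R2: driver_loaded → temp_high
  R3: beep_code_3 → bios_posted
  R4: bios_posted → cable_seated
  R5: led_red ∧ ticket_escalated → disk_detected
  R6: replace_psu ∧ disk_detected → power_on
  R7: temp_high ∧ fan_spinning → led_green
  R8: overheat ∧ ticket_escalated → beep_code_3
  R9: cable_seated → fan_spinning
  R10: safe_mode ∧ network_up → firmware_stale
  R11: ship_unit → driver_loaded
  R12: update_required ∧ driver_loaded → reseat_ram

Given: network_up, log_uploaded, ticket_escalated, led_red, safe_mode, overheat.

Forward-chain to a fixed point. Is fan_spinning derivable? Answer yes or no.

yes

Round 1: R5 [led_red ∧ ticket_escalated → disk_detected]; R8 [overheat ∧ ticket_escalated → beep_code_3]; R10 [safe_mode ∧ network_up → firmware_stale]. New: disk_detected, beep_code_3, firmware_stale.
Round 2: R1 [firmware_stale ∧ disk_detected → ship_unit]; R3 [beep_code_3 → bios_posted]. New: ship_unit, bios_posted.
Round 3: R4 [bios_posted → cable_seated]; R11 [ship_unit → driver_loaded]. New: cable_seated, driver_loaded.
Round 4: R2 [driver_loaded → temp_high]; R9 [cable_seated → fan_spinning]. New: temp_high, fan_spinning.
Round 5: R7 [temp_high ∧ fan_spinning → led_green]. New: led_green.
fan_spinning appears in round 4, so it is derivable.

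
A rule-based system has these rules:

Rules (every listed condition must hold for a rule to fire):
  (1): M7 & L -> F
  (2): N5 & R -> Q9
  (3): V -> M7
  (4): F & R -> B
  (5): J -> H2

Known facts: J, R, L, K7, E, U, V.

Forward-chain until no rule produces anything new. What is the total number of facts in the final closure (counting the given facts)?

Round 1 — (3), (5), derive M7, H2.
Round 2 — (1), derive F.
Round 3 — (4), derive B.
Closure: {B, E, F, H2, J, K7, L, M7, R, U, V} — 11 facts.

11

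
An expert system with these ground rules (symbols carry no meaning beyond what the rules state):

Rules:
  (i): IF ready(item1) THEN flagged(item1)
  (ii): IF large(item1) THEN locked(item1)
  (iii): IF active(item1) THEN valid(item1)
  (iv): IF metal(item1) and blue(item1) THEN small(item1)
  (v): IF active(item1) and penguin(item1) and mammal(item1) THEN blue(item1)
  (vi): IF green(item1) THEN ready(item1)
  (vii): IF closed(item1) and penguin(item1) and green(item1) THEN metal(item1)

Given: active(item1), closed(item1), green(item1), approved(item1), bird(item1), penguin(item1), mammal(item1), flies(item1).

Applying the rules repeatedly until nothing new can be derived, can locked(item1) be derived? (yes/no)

Round 1 fires (iii), (v), (vi), (vii), giving valid(item1), blue(item1), ready(item1), metal(item1).
Round 2 fires (i), (iv), giving flagged(item1), small(item1).
Fixed point reached. locked(item1) is concluded only by (ii); (ii) needs large(item1) (never derived).

no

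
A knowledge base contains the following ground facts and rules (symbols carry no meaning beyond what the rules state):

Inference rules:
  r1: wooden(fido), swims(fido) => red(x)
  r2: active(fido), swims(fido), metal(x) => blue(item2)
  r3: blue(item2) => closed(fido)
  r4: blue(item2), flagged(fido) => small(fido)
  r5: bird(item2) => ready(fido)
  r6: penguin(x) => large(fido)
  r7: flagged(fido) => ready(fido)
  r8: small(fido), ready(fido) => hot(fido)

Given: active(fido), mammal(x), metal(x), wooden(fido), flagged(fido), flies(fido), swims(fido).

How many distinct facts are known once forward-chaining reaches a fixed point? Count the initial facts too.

13

Round 1 — r1, r2, r7, derive red(x), blue(item2), ready(fido).
Round 2 — r3, r4, derive closed(fido), small(fido).
Round 3 — r8, derive hot(fido).
Closure: {active(fido), blue(item2), closed(fido), flagged(fido), flies(fido), hot(fido), mammal(x), metal(x), ready(fido), red(x), small(fido), swims(fido), wooden(fido)} — 13 facts.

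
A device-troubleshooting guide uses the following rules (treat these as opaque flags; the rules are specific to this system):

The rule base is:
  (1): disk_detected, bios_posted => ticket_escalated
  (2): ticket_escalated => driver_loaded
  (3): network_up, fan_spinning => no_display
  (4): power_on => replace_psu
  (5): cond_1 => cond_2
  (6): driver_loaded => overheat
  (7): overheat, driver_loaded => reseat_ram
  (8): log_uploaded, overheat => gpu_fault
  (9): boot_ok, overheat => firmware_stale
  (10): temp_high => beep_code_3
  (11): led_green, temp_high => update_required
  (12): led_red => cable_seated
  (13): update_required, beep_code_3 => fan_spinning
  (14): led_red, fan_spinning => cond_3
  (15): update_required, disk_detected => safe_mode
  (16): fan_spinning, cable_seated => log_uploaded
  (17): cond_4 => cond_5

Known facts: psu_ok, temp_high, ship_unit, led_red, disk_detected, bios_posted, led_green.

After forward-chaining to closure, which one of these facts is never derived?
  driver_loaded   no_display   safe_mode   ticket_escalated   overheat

no_display

Round 1: (1) [disk_detected, bios_posted => ticket_escalated]; (10) [temp_high => beep_code_3]; (11) [led_green, temp_high => update_required]; (12) [led_red => cable_seated]. New: ticket_escalated, beep_code_3, update_required, cable_seated.
Round 2: (2) [ticket_escalated => driver_loaded]; (13) [update_required, beep_code_3 => fan_spinning]; (15) [update_required, disk_detected => safe_mode]. New: driver_loaded, fan_spinning, safe_mode.
Round 3: (6) [driver_loaded => overheat]; (14) [led_red, fan_spinning => cond_3]; (16) [fan_spinning, cable_seated => log_uploaded]. New: overheat, cond_3, log_uploaded.
Round 4: (7) [overheat, driver_loaded => reseat_ram]; (8) [log_uploaded, overheat => gpu_fault]. New: reseat_ram, gpu_fault.
Derived: ticket_escalated (round 1), safe_mode (round 2), driver_loaded (round 2), overheat (round 3). no_display never appears in any round.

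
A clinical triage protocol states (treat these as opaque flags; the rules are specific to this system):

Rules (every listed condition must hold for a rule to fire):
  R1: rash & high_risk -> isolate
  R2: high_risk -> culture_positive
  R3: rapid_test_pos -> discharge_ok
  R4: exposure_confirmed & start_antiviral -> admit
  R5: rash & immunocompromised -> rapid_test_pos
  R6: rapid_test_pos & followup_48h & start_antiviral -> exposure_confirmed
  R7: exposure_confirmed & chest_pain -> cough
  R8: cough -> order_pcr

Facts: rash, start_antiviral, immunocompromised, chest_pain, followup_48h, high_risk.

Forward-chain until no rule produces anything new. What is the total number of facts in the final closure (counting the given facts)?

14

Round 1 fires R1, R2, R5, giving isolate, culture_positive, rapid_test_pos.
Round 2 fires R3, R6, giving discharge_ok, exposure_confirmed.
Round 3 fires R4, R7, giving admit, cough.
Round 4 fires R8, giving order_pcr.
Closure: {admit, chest_pain, cough, culture_positive, discharge_ok, exposure_confirmed, followup_48h, high_risk, immunocompromised, isolate, order_pcr, rapid_test_pos, rash, start_antiviral} — 14 facts.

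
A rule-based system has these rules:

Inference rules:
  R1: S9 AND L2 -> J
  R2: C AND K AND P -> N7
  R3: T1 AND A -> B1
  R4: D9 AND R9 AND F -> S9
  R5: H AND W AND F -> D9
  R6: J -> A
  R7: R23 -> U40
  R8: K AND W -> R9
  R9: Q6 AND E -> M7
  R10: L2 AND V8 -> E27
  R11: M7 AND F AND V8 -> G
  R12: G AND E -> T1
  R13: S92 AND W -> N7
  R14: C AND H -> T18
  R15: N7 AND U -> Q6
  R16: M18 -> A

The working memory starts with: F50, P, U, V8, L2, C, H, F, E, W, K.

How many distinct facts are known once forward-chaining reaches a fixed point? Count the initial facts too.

24

Round 1: R2 [C AND K AND P -> N7]; R5 [H AND W AND F -> D9]; R8 [K AND W -> R9]; R10 [L2 AND V8 -> E27]; R14 [C AND H -> T18]. Adds N7, D9, R9, E27, T18.
Round 2: R4 [D9 AND R9 AND F -> S9]; R15 [N7 AND U -> Q6]. Adds S9, Q6.
Round 3: R1 [S9 AND L2 -> J]; R9 [Q6 AND E -> M7]. Adds J, M7.
Round 4: R6 [J -> A]; R11 [M7 AND F AND V8 -> G]. Adds A, G.
Round 5: R12 [G AND E -> T1]. Adds T1.
Round 6: R3 [T1 AND A -> B1]. Adds B1.
Closure: {A, B1, C, D9, E, E27, F, F50, G, H, J, K, L2, M7, N7, P, Q6, R9, S9, T1, T18, U, V8, W} — 24 facts.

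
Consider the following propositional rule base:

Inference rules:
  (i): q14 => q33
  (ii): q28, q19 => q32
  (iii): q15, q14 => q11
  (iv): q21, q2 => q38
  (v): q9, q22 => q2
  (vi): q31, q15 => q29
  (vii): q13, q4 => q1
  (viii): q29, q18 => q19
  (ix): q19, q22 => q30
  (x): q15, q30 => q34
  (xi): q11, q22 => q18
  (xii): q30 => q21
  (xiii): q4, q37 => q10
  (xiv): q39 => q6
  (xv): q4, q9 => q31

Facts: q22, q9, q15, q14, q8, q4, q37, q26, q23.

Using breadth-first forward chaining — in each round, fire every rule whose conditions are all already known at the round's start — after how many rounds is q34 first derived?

5

Round 1: (i) [q14 => q33]; (iii) [q15, q14 => q11]; (v) [q9, q22 => q2]; (xiii) [q4, q37 => q10]; (xv) [q4, q9 => q31]. Adds q33, q11, q2, q10, q31.
Round 2: (vi) [q31, q15 => q29]; (xi) [q11, q22 => q18]. Adds q29, q18.
Round 3: (viii) [q29, q18 => q19]. Adds q19.
Round 4: (ix) [q19, q22 => q30]. Adds q30.
Round 5: (x) [q15, q30 => q34]; (xii) [q30 => q21]. Adds q34, q21.
q34 first appears in round 5.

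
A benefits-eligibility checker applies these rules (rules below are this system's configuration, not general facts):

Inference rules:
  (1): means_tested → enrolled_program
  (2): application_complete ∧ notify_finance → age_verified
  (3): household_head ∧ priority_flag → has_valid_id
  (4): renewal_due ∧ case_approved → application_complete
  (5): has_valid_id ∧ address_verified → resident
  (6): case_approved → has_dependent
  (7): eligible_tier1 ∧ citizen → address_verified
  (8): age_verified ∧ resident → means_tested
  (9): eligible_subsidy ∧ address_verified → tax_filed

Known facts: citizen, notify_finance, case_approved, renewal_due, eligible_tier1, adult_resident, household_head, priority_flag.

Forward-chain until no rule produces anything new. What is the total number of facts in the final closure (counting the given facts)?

[1] (3) [household_head ∧ priority_flag → has_valid_id]; (4) [renewal_due ∧ case_approved → application_complete]; (6) [case_approved → has_dependent]; (7) [eligible_tier1 ∧ citizen → address_verified]. ⇒ new: has_valid_id, application_complete, has_dependent, address_verified.
[2] (2) [application_complete ∧ notify_finance → age_verified]; (5) [has_valid_id ∧ address_verified → resident]. ⇒ new: age_verified, resident.
[3] (8) [age_verified ∧ resident → means_tested]. ⇒ new: means_tested.
[4] (1) [means_tested → enrolled_program]. ⇒ new: enrolled_program.
Closure: {address_verified, adult_resident, age_verified, application_complete, case_approved, citizen, eligible_tier1, enrolled_program, has_dependent, has_valid_id, household_head, means_tested, notify_finance, priority_flag, renewal_due, resident} — 16 facts.

16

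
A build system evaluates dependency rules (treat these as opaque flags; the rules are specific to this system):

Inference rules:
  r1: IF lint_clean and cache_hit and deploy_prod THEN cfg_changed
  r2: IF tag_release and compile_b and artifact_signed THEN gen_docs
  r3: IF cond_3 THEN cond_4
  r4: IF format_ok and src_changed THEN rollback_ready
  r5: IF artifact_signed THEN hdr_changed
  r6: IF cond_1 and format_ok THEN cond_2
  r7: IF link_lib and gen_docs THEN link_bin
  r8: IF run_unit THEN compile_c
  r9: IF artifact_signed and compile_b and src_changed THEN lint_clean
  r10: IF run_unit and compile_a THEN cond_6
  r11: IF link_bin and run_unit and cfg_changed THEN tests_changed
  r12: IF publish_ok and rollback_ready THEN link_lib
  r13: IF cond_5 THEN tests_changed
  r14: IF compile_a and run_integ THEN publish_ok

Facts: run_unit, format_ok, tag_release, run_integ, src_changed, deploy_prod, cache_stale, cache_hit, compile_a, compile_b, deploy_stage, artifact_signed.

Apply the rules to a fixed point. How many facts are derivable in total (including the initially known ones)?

23

Round 1 — r2, r4, r5, r8, r9, r10, r14, derive gen_docs, rollback_ready, hdr_changed, compile_c, lint_clean, cond_6, publish_ok.
Round 2 — r1, r12, derive cfg_changed, link_lib.
Round 3 — r7, derive link_bin.
Round 4 — r11, derive tests_changed.
Closure: {artifact_signed, cache_hit, cache_stale, cfg_changed, compile_a, compile_b, compile_c, cond_6, deploy_prod, deploy_stage, format_ok, gen_docs, hdr_changed, link_bin, link_lib, lint_clean, publish_ok, rollback_ready, run_integ, run_unit, src_changed, tag_release, tests_changed} — 23 facts.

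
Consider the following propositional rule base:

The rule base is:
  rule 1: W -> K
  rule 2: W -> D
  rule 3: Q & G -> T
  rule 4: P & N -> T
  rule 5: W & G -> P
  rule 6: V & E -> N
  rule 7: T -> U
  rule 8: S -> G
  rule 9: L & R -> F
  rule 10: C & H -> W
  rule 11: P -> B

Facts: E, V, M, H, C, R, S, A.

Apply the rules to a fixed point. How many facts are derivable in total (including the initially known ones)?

Round 1 — rule 6, rule 8, rule 10, derive N, G, W.
Round 2 — rule 1, rule 2, rule 5, derive K, D, P.
Round 3 — rule 4, rule 11, derive T, B.
Round 4 — rule 7, derive U.
Closure: {A, B, C, D, E, G, H, K, M, N, P, R, S, T, U, V, W} — 17 facts.

17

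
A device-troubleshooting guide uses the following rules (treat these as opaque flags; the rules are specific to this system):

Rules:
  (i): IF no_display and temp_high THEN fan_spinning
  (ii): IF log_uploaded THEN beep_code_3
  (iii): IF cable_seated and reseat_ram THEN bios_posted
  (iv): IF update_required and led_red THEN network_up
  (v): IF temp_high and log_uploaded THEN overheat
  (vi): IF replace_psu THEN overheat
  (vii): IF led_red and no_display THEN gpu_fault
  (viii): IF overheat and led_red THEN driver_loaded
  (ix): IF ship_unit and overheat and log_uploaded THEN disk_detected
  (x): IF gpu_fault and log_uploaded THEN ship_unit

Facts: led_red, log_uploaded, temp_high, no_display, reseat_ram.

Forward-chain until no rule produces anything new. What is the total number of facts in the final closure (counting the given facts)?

12

Round 1: (i) [IF no_display and temp_high THEN fan_spinning]; (ii) [IF log_uploaded THEN beep_code_3]; (v) [IF temp_high and log_uploaded THEN overheat]; (vii) [IF led_red and no_display THEN gpu_fault]. Adds fan_spinning, beep_code_3, overheat, gpu_fault.
Round 2: (viii) [IF overheat and led_red THEN driver_loaded]; (x) [IF gpu_fault and log_uploaded THEN ship_unit]. Adds driver_loaded, ship_unit.
Round 3: (ix) [IF ship_unit and overheat and log_uploaded THEN disk_detected]. Adds disk_detected.
Closure: {beep_code_3, disk_detected, driver_loaded, fan_spinning, gpu_fault, led_red, log_uploaded, no_display, overheat, reseat_ram, ship_unit, temp_high} — 12 facts.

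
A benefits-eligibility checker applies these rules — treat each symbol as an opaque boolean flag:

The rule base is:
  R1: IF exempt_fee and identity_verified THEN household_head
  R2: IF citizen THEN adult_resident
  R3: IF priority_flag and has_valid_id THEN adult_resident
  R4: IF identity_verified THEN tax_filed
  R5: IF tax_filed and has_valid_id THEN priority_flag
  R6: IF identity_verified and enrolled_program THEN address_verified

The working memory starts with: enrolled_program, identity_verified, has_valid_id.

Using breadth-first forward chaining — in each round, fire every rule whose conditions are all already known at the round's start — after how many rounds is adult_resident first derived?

3

[1] R4 [IF identity_verified THEN tax_filed]; R6 [IF identity_verified and enrolled_program THEN address_verified]. ⇒ new: tax_filed, address_verified.
[2] R5 [IF tax_filed and has_valid_id THEN priority_flag]. ⇒ new: priority_flag.
[3] R3 [IF priority_flag and has_valid_id THEN adult_resident]. ⇒ new: adult_resident.
adult_resident first appears in round 3.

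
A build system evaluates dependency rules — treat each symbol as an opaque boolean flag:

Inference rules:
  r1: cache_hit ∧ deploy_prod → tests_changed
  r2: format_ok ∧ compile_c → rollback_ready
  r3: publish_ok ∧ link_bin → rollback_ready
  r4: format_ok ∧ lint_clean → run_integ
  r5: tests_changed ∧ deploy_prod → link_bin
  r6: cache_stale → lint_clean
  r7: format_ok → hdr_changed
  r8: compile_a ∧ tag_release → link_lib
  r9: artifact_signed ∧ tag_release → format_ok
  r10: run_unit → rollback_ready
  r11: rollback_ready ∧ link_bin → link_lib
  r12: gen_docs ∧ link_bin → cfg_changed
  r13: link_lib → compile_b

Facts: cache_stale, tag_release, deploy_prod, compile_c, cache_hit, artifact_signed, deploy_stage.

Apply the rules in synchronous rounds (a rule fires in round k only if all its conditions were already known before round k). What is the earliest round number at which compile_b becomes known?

4

[1] r1 [cache_hit ∧ deploy_prod → tests_changed]; r6 [cache_stale → lint_clean]; r9 [artifact_signed ∧ tag_release → format_ok]. ⇒ new: tests_changed, lint_clean, format_ok.
[2] r2 [format_ok ∧ compile_c → rollback_ready]; r4 [format_ok ∧ lint_clean → run_integ]; r5 [tests_changed ∧ deploy_prod → link_bin]; r7 [format_ok → hdr_changed]. ⇒ new: rollback_ready, run_integ, link_bin, hdr_changed.
[3] r11 [rollback_ready ∧ link_bin → link_lib]. ⇒ new: link_lib.
[4] r13 [link_lib → compile_b]. ⇒ new: compile_b.
compile_b first appears in round 4.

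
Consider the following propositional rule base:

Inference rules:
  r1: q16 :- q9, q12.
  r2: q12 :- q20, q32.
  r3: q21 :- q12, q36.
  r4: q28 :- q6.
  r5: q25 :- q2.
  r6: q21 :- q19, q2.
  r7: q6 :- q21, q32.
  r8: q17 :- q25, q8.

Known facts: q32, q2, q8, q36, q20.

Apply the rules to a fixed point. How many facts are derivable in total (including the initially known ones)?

11

[1] r2 [q12 :- q20, q32.]; r5 [q25 :- q2.]. ⇒ new: q12, q25.
[2] r3 [q21 :- q12, q36.]; r8 [q17 :- q25, q8.]. ⇒ new: q21, q17.
[3] r7 [q6 :- q21, q32.]. ⇒ new: q6.
[4] r4 [q28 :- q6.]. ⇒ new: q28.
Closure: {q12, q17, q2, q20, q21, q25, q28, q32, q36, q6, q8} — 11 facts.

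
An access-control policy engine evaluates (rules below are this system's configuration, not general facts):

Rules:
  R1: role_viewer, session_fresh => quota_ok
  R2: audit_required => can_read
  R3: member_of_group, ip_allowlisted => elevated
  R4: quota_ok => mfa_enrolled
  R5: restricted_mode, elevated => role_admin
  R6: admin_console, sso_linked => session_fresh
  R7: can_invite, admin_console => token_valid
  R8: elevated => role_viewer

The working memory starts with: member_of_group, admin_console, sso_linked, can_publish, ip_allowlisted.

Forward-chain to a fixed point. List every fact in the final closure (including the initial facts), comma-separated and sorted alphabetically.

admin_console, can_publish, elevated, ip_allowlisted, member_of_group, mfa_enrolled, quota_ok, role_viewer, session_fresh, sso_linked

Round 1: R3 [member_of_group, ip_allowlisted => elevated]; R6 [admin_console, sso_linked => session_fresh]. Adds elevated, session_fresh.
Round 2: R8 [elevated => role_viewer]. Adds role_viewer.
Round 3: R1 [role_viewer, session_fresh => quota_ok]. Adds quota_ok.
Round 4: R4 [quota_ok => mfa_enrolled]. Adds mfa_enrolled.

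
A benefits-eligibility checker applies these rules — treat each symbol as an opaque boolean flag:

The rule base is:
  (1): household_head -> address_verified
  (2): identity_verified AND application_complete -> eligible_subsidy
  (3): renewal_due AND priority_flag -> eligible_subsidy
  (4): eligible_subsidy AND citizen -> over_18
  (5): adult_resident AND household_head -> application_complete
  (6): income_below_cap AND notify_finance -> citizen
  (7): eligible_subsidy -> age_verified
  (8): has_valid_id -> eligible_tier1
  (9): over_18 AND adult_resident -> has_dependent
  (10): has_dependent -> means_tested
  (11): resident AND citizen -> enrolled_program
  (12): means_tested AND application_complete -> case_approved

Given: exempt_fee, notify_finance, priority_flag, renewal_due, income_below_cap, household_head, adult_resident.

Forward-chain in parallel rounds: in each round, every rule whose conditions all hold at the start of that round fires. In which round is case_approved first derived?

5

[1] (1) [household_head -> address_verified]; (3) [renewal_due AND priority_flag -> eligible_subsidy]; (5) [adult_resident AND household_head -> application_complete]; (6) [income_below_cap AND notify_finance -> citizen]. ⇒ new: address_verified, eligible_subsidy, application_complete, citizen.
[2] (4) [eligible_subsidy AND citizen -> over_18]; (7) [eligible_subsidy -> age_verified]. ⇒ new: over_18, age_verified.
[3] (9) [over_18 AND adult_resident -> has_dependent]. ⇒ new: has_dependent.
[4] (10) [has_dependent -> means_tested]. ⇒ new: means_tested.
[5] (12) [means_tested AND application_complete -> case_approved]. ⇒ new: case_approved.
case_approved first appears in round 5.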